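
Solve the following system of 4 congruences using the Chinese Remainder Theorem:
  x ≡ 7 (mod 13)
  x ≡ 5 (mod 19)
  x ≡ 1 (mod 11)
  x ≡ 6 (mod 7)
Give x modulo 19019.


Product of moduli M = 13 · 19 · 11 · 7 = 19019.
Merge one congruence at a time:
  Start: x ≡ 7 (mod 13).
  Combine with x ≡ 5 (mod 19); new modulus lcm = 247.
    Write x = 7 + 13·t and substitute into x ≡ 5 (mod 19): 13·t ≡ 5 − 7 = -2 (mod 19).
    Reduce coefficients mod 19: 13·t ≡ 17 (mod 19).
    The inverse of 13 mod 19 is 3 (since 13·3 = 39 = 2·19 + 1), so t ≡ 3·17 = 51 ≡ 13 (mod 19).
    Then x = 7 + 13·13 = 176, valid modulo lcm(13, 19) = 247: x ≡ 176 (mod 247).
  Combine with x ≡ 1 (mod 11); new modulus lcm = 2717.
    Write x = 176 + 247·t and substitute into x ≡ 1 (mod 11): 247·t ≡ 1 − 176 = -175 (mod 11).
    Reduce coefficients mod 11: 5·t ≡ 1 (mod 11).
    The inverse of 5 mod 11 is 9 (since 5·9 = 45 = 4·11 + 1), so t ≡ 9·1 = 9 ≡ 9 (mod 11).
    Then x = 176 + 247·9 = 2399, valid modulo lcm(247, 11) = 2717: x ≡ 2399 (mod 2717).
  Combine with x ≡ 6 (mod 7); new modulus lcm = 19019.
    Write x = 2399 + 2717·t and substitute into x ≡ 6 (mod 7): 2717·t ≡ 6 − 2399 = -2393 (mod 7).
    Reduce coefficients mod 7: 1·t ≡ 1 (mod 7).
    So t ≡ 1 (mod 7).
    Then x = 2399 + 2717·1 = 5116, valid modulo lcm(2717, 7) = 19019: x ≡ 5116 (mod 19019).
Verify against each original: 5116 mod 13 = 7, 5116 mod 19 = 5, 5116 mod 11 = 1, 5116 mod 7 = 6.

x ≡ 5116 (mod 19019).


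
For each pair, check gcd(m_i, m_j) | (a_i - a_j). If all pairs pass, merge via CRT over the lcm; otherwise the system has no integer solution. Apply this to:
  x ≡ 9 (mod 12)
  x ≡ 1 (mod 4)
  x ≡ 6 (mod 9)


Moduli 12, 4, 9 are not pairwise coprime, so CRT works modulo lcm(m_i) when all pairwise compatibility conditions hold.
Pairwise compatibility: gcd(m_i, m_j) must divide a_i - a_j for every pair.
Merge one congruence at a time:
  Start: x ≡ 9 (mod 12).
  Combine with x ≡ 1 (mod 4): gcd(12, 4) = 4; 1 - 9 = -8, which IS divisible by 4, so compatible.
    Write x = 9 + 12·t and substitute into x ≡ 1 (mod 4): 12·t ≡ 1 − 9 = -8 (mod 4).
    Divide the congruence (and modulus) by g = 4: 3·t ≡ -2 (mod 1).
    Modulo 1 every t works; take t = 0.
    Then x = 9 + 12·0 = 9, valid modulo lcm(12, 4) = 12: x ≡ 9 (mod 12).
  Combine with x ≡ 6 (mod 9): gcd(12, 9) = 3; 6 - 9 = -3, which IS divisible by 3, so compatible.
    Write x = 9 + 12·t and substitute into x ≡ 6 (mod 9): 12·t ≡ 6 − 9 = -3 (mod 9).
    Divide the congruence (and modulus) by g = 3: 4·t ≡ -1 (mod 3).
    Reduce coefficients mod 3: 1·t ≡ 2 (mod 3).
    So t ≡ 2 (mod 3).
    Then x = 9 + 12·2 = 33, valid modulo lcm(12, 9) = 36: x ≡ 33 (mod 36).
Verify: 33 mod 12 = 9, 33 mod 4 = 1, 33 mod 9 = 6.

x ≡ 33 (mod 36).


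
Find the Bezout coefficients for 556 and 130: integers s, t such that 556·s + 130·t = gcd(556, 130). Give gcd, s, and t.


Euclidean algorithm on (556, 130) — divide until remainder is 0:
  556 = 4 · 130 + 36
  130 = 3 · 36 + 22
  36 = 1 · 22 + 14
  22 = 1 · 14 + 8
  14 = 1 · 8 + 6
  8 = 1 · 6 + 2
  6 = 3 · 2 + 0
gcd(556, 130) = 2.
Track Bezout coefficients alongside the remainders: start with r₀ = 556 = a·1 + b·0 (s = 1, t = 0) and r₁ = 130 = a·0 + b·1 (s = 0, t = 1); each new remainder r_{k+1} = r_{k-1} − q_k·r_k inherits s_{k+1} = s_{k-1} − q_k·s_k, t_{k+1} = t_{k-1} − q_k·t_k, so r_k = a·s_k + b·t_k at every step:
  q = 4: r = 36, s = 1 − 4·0 = 1, t = 0 − 4·1 = -4  (check: 556·1 + 130·(-4) = 36)
  q = 3: r = 22, s = 0 − 3·1 = -3, t = 1 − 3·(-4) = 13  (check: 556·(-3) + 130·13 = 22)
  q = 1: r = 14, s = 1 − 1·(-3) = 4, t = -4 − 1·13 = -17  (check: 556·4 + 130·(-17) = 14)
  q = 1: r = 8, s = -3 − 1·4 = -7, t = 13 − 1·(-17) = 30  (check: 556·(-7) + 130·30 = 8)
  q = 1: r = 6, s = 4 − 1·(-7) = 11, t = -17 − 1·30 = -47  (check: 556·11 + 130·(-47) = 6)
  q = 1: r = 2, s = -7 − 1·11 = -18, t = 30 − 1·(-47) = 77  (check: 556·(-18) + 130·77 = 2)
The row with r = 2 (the gcd) gives the Bezout coefficients s = -18, t = 77.
Result: 556 · (-18) + 130 · (77) = 2.

gcd(556, 130) = 2; s = -18, t = 77 (check: 556·(-18) + 130·77 = 2).


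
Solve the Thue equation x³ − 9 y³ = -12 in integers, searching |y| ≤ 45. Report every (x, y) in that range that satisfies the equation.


The equation is x³ - 9y³ = -12. For fixed y, x³ = 9·y³ − 12, so a solution requires the RHS to be a perfect cube.
Strategy: iterate y from -45 to 45, compute RHS = 9·y³ − 12, and check whether it is a (positive or negative) perfect cube.
Check small values of y:
  y = 0: RHS = -12 is not a perfect cube.
  y = 1: RHS = -3 is not a perfect cube.
  y = -1: RHS = -21 is not a perfect cube.
  y = 2: RHS = 60 is not a perfect cube.
  y = -2: RHS = -84 is not a perfect cube.
  y = 3: RHS = 231 is not a perfect cube.
  y = -3: RHS = -255 is not a perfect cube.
Continuing the search up to |y| = 45 finds no solutions either.
No (x, y) in the scanned range satisfies the equation.

No integer solutions with |y| ≤ 45.


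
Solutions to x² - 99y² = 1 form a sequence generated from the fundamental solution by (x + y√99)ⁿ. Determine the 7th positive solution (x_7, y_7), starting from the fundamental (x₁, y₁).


Step 1: Find the fundamental solution (x₁, y₁) of x² - 99y² = 1.
  Expand √99 as a continued fraction. a₀ = ⌊√99⌋ = 9; iterate m_{k+1} = d_k·a_k − m_k, d_{k+1} = (99 − m_{k+1}²)/d_k, a_{k+1} = ⌊(a₀ + m_{k+1})/d_{k+1}⌋ (starting m₀ = 0, d₀ = 1), with convergents p_k = a_k·p_{k-1} + p_{k-2}, q_k = a_k·q_{k-1} + q_{k-2} (p₋₁ = 1, q₋₁ = 0):
  k = 0: a₀ = 9; p₀/q₀ = 9/1; p₀² − 99·q₀² = 81 − 99 = -18.
  k = 1: m = 9, d = 18, a = ⌊(9 + 9)/18⌋ = 1; p/q = (1·9 + 1)/(1·1 + 0) = 10/1; p² − 99·q² = 100 − 99 = 1.
  The first convergent with p² − 99·q² = 1 gives the fundamental solution (x₁, y₁) = (10, 1).
Step 2: Apply the recurrence (x_{n+1}, y_{n+1}) = (x₁x_n + 99y₁y_n, x₁y_n + y₁x_n) repeatedly.
  From (x_1, y_1) = (10, 1): x_2 = 10·10 + 99·1·1 = 199; y_2 = 10·1 + 1·10 = 20.
  From (x_2, y_2) = (199, 20): x_3 = 10·199 + 99·1·20 = 3970; y_3 = 10·20 + 1·199 = 399.
  From (x_3, y_3) = (3970, 399): x_4 = 10·3970 + 99·1·399 = 79201; y_4 = 10·399 + 1·3970 = 7960.
  From (x_4, y_4) = (79201, 7960): x_5 = 10·79201 + 99·1·7960 = 1580050; y_5 = 10·7960 + 1·79201 = 158801.
  From (x_5, y_5) = (1580050, 158801): x_6 = 10·1580050 + 99·1·158801 = 31521799; y_6 = 10·158801 + 1·1580050 = 3168060.
  From (x_6, y_6) = (31521799, 3168060): x_7 = 10·31521799 + 99·1·3168060 = 628855930; y_7 = 10·3168060 + 1·31521799 = 63202399.
Step 3: Verify x_7² - 99·y_7² = 395459780696164900 - 395459780696164899 = 1 (should be 1). ✓

(x_1, y_1) = (10, 1); (x_7, y_7) = (628855930, 63202399).


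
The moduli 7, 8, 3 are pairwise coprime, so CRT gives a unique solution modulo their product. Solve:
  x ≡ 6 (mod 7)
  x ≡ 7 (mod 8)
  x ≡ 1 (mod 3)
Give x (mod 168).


Moduli 7, 8, 3 are pairwise coprime; by CRT there is a unique solution modulo M = 7 · 8 · 3 = 168.
Solve pairwise, accumulating the modulus:
  Start with x ≡ 6 (mod 7).
  Combine with x ≡ 7 (mod 8): since gcd(7, 8) = 1, we get a unique residue mod 56.
    Write x = 6 + 7·t and substitute into x ≡ 7 (mod 8): 7·t ≡ 7 − 6 = 1 (mod 8).
    The inverse of 7 mod 8 is 7 (since 7·7 = 49 = 6·8 + 1), so t ≡ 7·1 = 7 ≡ 7 (mod 8).
    Then x = 6 + 7·7 = 55, valid modulo lcm(7, 8) = 56: x ≡ 55 (mod 56).
  Combine with x ≡ 1 (mod 3): since gcd(56, 3) = 1, we get a unique residue mod 168.
    Write x = 55 + 56·t and substitute into x ≡ 1 (mod 3): 56·t ≡ 1 − 55 = -54 (mod 3).
    Reduce coefficients mod 3: 2·t ≡ 0 (mod 3).
    The inverse of 2 mod 3 is 2 (since 2·2 = 4 = 1·3 + 1), so t ≡ 2·0 = 0 ≡ 0 (mod 3).
    Then x = 55 + 56·0 = 55, valid modulo lcm(56, 3) = 168: x ≡ 55 (mod 168).
Verify: 55 mod 7 = 6 ✓, 55 mod 8 = 7 ✓, 55 mod 3 = 1 ✓.

x ≡ 55 (mod 168).


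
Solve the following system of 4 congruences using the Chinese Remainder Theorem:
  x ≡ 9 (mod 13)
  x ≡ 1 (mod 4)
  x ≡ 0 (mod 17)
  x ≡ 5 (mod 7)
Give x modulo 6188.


Product of moduli M = 13 · 4 · 17 · 7 = 6188.
Merge one congruence at a time:
  Start: x ≡ 9 (mod 13).
  Combine with x ≡ 1 (mod 4); new modulus lcm = 52.
    Write x = 9 + 13·t and substitute into x ≡ 1 (mod 4): 13·t ≡ 1 − 9 = -8 (mod 4).
    Reduce coefficients mod 4: 1·t ≡ 0 (mod 4).
    So t ≡ 0 (mod 4).
    Then x = 9 + 13·0 = 9, valid modulo lcm(13, 4) = 52: x ≡ 9 (mod 52).
  Combine with x ≡ 0 (mod 17); new modulus lcm = 884.
    Write x = 9 + 52·t and substitute into x ≡ 0 (mod 17): 52·t ≡ 0 − 9 = -9 (mod 17).
    Reduce coefficients mod 17: 1·t ≡ 8 (mod 17).
    So t ≡ 8 (mod 17).
    Then x = 9 + 52·8 = 425, valid modulo lcm(52, 17) = 884: x ≡ 425 (mod 884).
  Combine with x ≡ 5 (mod 7); new modulus lcm = 6188.
    Write x = 425 + 884·t and substitute into x ≡ 5 (mod 7): 884·t ≡ 5 − 425 = -420 (mod 7).
    Reduce coefficients mod 7: 2·t ≡ 0 (mod 7).
    The inverse of 2 mod 7 is 4 (since 2·4 = 8 = 1·7 + 1), so t ≡ 4·0 = 0 ≡ 0 (mod 7).
    Then x = 425 + 884·0 = 425, valid modulo lcm(884, 7) = 6188: x ≡ 425 (mod 6188).
Verify against each original: 425 mod 13 = 9, 425 mod 4 = 1, 425 mod 17 = 0, 425 mod 7 = 5.

x ≡ 425 (mod 6188).


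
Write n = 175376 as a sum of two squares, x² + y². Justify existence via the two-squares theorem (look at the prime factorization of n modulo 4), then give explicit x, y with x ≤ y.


Step 1: Factor n = 175376 = 2^4 · 97 · 113.
Step 2: Check the mod-4 condition on each prime factor: 2 = 2 (special); 97 ≡ 1 (mod 4), exponent 1; 113 ≡ 1 (mod 4), exponent 1.
All primes ≡ 3 (mod 4) appear to even exponent (or don't appear), so by the two-squares theorem n IS expressible as a sum of two squares.
Step 3: Build a representation. Group n = k² · m with k = 4 and m = 97 · 113 = 10961 (a product of primes ≡ 1 (mod 4)); a representation of m scales to one of n via (k·x)² + (k·y)² = k²(x² + y²). Each prime p ≡ 1 (mod 4) is itself a sum of two squares; find a² by testing p − a² for a perfect square:
  97: 97 − 1² = 96, 97 − 2² = 93, 97 − 3² = 88, 97 − 4² = 81 = 9² ⇒ 97 = 4² + 9².
  113: 113 − 1² = 112, 113 − 2² = 109, 113 − 3² = 104, 113 − 4² = 97, 113 − 5² = 88, 113 − 6² = 77, 113 − 7² = 64 = 8² ⇒ 113 = 7² + 8².
  Combine using the Brahmagupta–Fibonacci identity (a² + b²)(c² + d²) = (ac − bd)² + (ad + bc)² = (ac + bd)² + (ad − bc)²:
  97 · 113 = 10961: from (4² + 9²)(7² + 8²), take (4·7 − 9·8, 4·8 + 9·7) = (28 − 72, 32 + 63) = (-44, 95); dropping signs (only squares matter) gives (44, 95); check 44² + 95² = 1936 + 9025 = 10961 ✓.
  Scale by k = 4: (4·44, 4·95) = (176, 380).
Step 4: Order so x ≤ y and verify: 176² + 380² = 30976 + 144400 = 175376 = n. ✓

n = 175376 = 176² + 380² (one valid representation with x ≤ y).


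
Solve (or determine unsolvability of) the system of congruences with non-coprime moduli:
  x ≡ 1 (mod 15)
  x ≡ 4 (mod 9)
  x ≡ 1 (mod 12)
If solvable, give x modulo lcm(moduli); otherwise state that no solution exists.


Moduli 15, 9, 12 are not pairwise coprime, so CRT works modulo lcm(m_i) when all pairwise compatibility conditions hold.
Pairwise compatibility: gcd(m_i, m_j) must divide a_i - a_j for every pair.
Merge one congruence at a time:
  Start: x ≡ 1 (mod 15).
  Combine with x ≡ 4 (mod 9): gcd(15, 9) = 3; 4 - 1 = 3, which IS divisible by 3, so compatible.
    Write x = 1 + 15·t and substitute into x ≡ 4 (mod 9): 15·t ≡ 4 − 1 = 3 (mod 9).
    Divide the congruence (and modulus) by g = 3: 5·t ≡ 1 (mod 3).
    Reduce coefficients mod 3: 2·t ≡ 1 (mod 3).
    The inverse of 2 mod 3 is 2 (since 2·2 = 4 = 1·3 + 1), so t ≡ 2·1 = 2 ≡ 2 (mod 3).
    Then x = 1 + 15·2 = 31, valid modulo lcm(15, 9) = 45: x ≡ 31 (mod 45).
  Combine with x ≡ 1 (mod 12): gcd(45, 12) = 3; 1 - 31 = -30, which IS divisible by 3, so compatible.
    Write x = 31 + 45·t and substitute into x ≡ 1 (mod 12): 45·t ≡ 1 − 31 = -30 (mod 12).
    Divide the congruence (and modulus) by g = 3: 15·t ≡ -10 (mod 4).
    Reduce coefficients mod 4: 3·t ≡ 2 (mod 4).
    The inverse of 3 mod 4 is 3 (since 3·3 = 9 = 2·4 + 1), so t ≡ 3·2 = 6 ≡ 2 (mod 4).
    Then x = 31 + 45·2 = 121, valid modulo lcm(45, 12) = 180: x ≡ 121 (mod 180).
Verify: 121 mod 15 = 1, 121 mod 9 = 4, 121 mod 12 = 1.

x ≡ 121 (mod 180).


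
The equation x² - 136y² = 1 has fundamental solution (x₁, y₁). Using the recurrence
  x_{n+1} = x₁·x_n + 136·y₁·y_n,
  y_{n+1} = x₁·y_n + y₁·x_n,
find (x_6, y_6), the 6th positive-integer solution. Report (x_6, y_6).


Step 1: Find the fundamental solution (x₁, y₁) of x² - 136y² = 1.
  Expand √136 as a continued fraction. a₀ = ⌊√136⌋ = 11; iterate m_{k+1} = d_k·a_k − m_k, d_{k+1} = (136 − m_{k+1}²)/d_k, a_{k+1} = ⌊(a₀ + m_{k+1})/d_{k+1}⌋ (starting m₀ = 0, d₀ = 1), with convergents p_k = a_k·p_{k-1} + p_{k-2}, q_k = a_k·q_{k-1} + q_{k-2} (p₋₁ = 1, q₋₁ = 0):
  k = 0: a₀ = 11; p₀/q₀ = 11/1; p₀² − 136·q₀² = 121 − 136 = -15.
  k = 1: m = 11, d = 15, a = ⌊(11 + 11)/15⌋ = 1; p/q = (1·11 + 1)/(1·1 + 0) = 12/1; p² − 136·q² = 144 − 136 = 8.
  k = 2: m = 4, d = 8, a = ⌊(11 + 4)/8⌋ = 1; p/q = (1·12 + 11)/(1·1 + 1) = 23/2; p² − 136·q² = 529 − 544 = -15.
  k = 3: m = 4, d = 15, a = ⌊(11 + 4)/15⌋ = 1; p/q = (1·23 + 12)/(1·2 + 1) = 35/3; p² − 136·q² = 1225 − 1224 = 1.
  The first convergent with p² − 136·q² = 1 gives the fundamental solution (x₁, y₁) = (35, 3).
Step 2: Apply the recurrence (x_{n+1}, y_{n+1}) = (x₁x_n + 136y₁y_n, x₁y_n + y₁x_n) repeatedly.
  From (x_1, y_1) = (35, 3): x_2 = 35·35 + 136·3·3 = 2449; y_2 = 35·3 + 3·35 = 210.
  From (x_2, y_2) = (2449, 210): x_3 = 35·2449 + 136·3·210 = 171395; y_3 = 35·210 + 3·2449 = 14697.
  From (x_3, y_3) = (171395, 14697): x_4 = 35·171395 + 136·3·14697 = 11995201; y_4 = 35·14697 + 3·171395 = 1028580.
  From (x_4, y_4) = (11995201, 1028580): x_5 = 35·11995201 + 136·3·1028580 = 839492675; y_5 = 35·1028580 + 3·11995201 = 71985903.
  From (x_5, y_5) = (839492675, 71985903): x_6 = 35·839492675 + 136·3·71985903 = 58752492049; y_6 = 35·71985903 + 3·839492675 = 5037984630.
Step 3: Verify x_6² - 136·y_6² = 3451855321967808218401 - 3451855321967808218400 = 1 (should be 1). ✓

(x_1, y_1) = (35, 3); (x_6, y_6) = (58752492049, 5037984630).


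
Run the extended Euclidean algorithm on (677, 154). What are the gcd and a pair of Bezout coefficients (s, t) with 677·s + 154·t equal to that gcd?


Euclidean algorithm on (677, 154) — divide until remainder is 0:
  677 = 4 · 154 + 61
  154 = 2 · 61 + 32
  61 = 1 · 32 + 29
  32 = 1 · 29 + 3
  29 = 9 · 3 + 2
  3 = 1 · 2 + 1
  2 = 2 · 1 + 0
gcd(677, 154) = 1.
Track Bezout coefficients alongside the remainders: start with r₀ = 677 = a·1 + b·0 (s = 1, t = 0) and r₁ = 154 = a·0 + b·1 (s = 0, t = 1); each new remainder r_{k+1} = r_{k-1} − q_k·r_k inherits s_{k+1} = s_{k-1} − q_k·s_k, t_{k+1} = t_{k-1} − q_k·t_k, so r_k = a·s_k + b·t_k at every step:
  q = 4: r = 61, s = 1 − 4·0 = 1, t = 0 − 4·1 = -4  (check: 677·1 + 154·(-4) = 61)
  q = 2: r = 32, s = 0 − 2·1 = -2, t = 1 − 2·(-4) = 9  (check: 677·(-2) + 154·9 = 32)
  q = 1: r = 29, s = 1 − 1·(-2) = 3, t = -4 − 1·9 = -13  (check: 677·3 + 154·(-13) = 29)
  q = 1: r = 3, s = -2 − 1·3 = -5, t = 9 − 1·(-13) = 22  (check: 677·(-5) + 154·22 = 3)
  q = 9: r = 2, s = 3 − 9·(-5) = 48, t = -13 − 9·22 = -211  (check: 677·48 + 154·(-211) = 2)
  q = 1: r = 1, s = -5 − 1·48 = -53, t = 22 − 1·(-211) = 233  (check: 677·(-53) + 154·233 = 1)
The row with r = 1 (the gcd) gives the Bezout coefficients s = -53, t = 233.
Result: 677 · (-53) + 154 · (233) = 1.

gcd(677, 154) = 1; s = -53, t = 233 (check: 677·(-53) + 154·233 = 1).


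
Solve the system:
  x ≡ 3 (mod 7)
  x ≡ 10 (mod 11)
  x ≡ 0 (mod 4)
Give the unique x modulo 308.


Moduli 7, 11, 4 are pairwise coprime; by CRT there is a unique solution modulo M = 7 · 11 · 4 = 308.
Solve pairwise, accumulating the modulus:
  Start with x ≡ 3 (mod 7).
  Combine with x ≡ 10 (mod 11): since gcd(7, 11) = 1, we get a unique residue mod 77.
    Write x = 3 + 7·t and substitute into x ≡ 10 (mod 11): 7·t ≡ 10 − 3 = 7 (mod 11).
    The inverse of 7 mod 11 is 8 (since 7·8 = 56 = 5·11 + 1), so t ≡ 8·7 = 56 ≡ 1 (mod 11).
    Then x = 3 + 7·1 = 10, valid modulo lcm(7, 11) = 77: x ≡ 10 (mod 77).
  Combine with x ≡ 0 (mod 4): since gcd(77, 4) = 1, we get a unique residue mod 308.
    Write x = 10 + 77·t and substitute into x ≡ 0 (mod 4): 77·t ≡ 0 − 10 = -10 (mod 4).
    Reduce coefficients mod 4: 1·t ≡ 2 (mod 4).
    So t ≡ 2 (mod 4).
    Then x = 10 + 77·2 = 164, valid modulo lcm(77, 4) = 308: x ≡ 164 (mod 308).
Verify: 164 mod 7 = 3 ✓, 164 mod 11 = 10 ✓, 164 mod 4 = 0 ✓.

x ≡ 164 (mod 308).


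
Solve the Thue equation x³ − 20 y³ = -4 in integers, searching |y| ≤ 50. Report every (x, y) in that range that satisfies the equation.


The equation is x³ - 20y³ = -4. For fixed y, x³ = 20·y³ − 4, so a solution requires the RHS to be a perfect cube.
Strategy: iterate y from -50 to 50, compute RHS = 20·y³ − 4, and check whether it is a (positive or negative) perfect cube.
Check small values of y:
  y = 0: RHS = -4 is not a perfect cube.
  y = 1: RHS = 16 is not a perfect cube.
  y = -1: RHS = -24 is not a perfect cube.
  y = 2: RHS = 156 is not a perfect cube.
  y = -2: RHS = -164 is not a perfect cube.
  y = 3: RHS = 536 is not a perfect cube.
  y = -3: RHS = -544 is not a perfect cube.
Continuing the search up to |y| = 50 finds no solutions either.
No (x, y) in the scanned range satisfies the equation.

No integer solutions with |y| ≤ 50.


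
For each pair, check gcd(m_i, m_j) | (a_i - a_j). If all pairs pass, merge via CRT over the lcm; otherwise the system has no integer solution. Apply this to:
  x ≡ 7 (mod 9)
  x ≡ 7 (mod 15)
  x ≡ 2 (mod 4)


Moduli 9, 15, 4 are not pairwise coprime, so CRT works modulo lcm(m_i) when all pairwise compatibility conditions hold.
Pairwise compatibility: gcd(m_i, m_j) must divide a_i - a_j for every pair.
Merge one congruence at a time:
  Start: x ≡ 7 (mod 9).
  Combine with x ≡ 7 (mod 15): gcd(9, 15) = 3; 7 - 7 = 0, which IS divisible by 3, so compatible.
    Write x = 7 + 9·t and substitute into x ≡ 7 (mod 15): 9·t ≡ 7 − 7 = 0 (mod 15).
    Divide the congruence (and modulus) by g = 3: 3·t ≡ 0 (mod 5).
    The inverse of 3 mod 5 is 2 (since 3·2 = 6 = 1·5 + 1), so t ≡ 2·0 = 0 ≡ 0 (mod 5).
    Then x = 7 + 9·0 = 7, valid modulo lcm(9, 15) = 45: x ≡ 7 (mod 45).
  Combine with x ≡ 2 (mod 4): gcd(45, 4) = 1; 2 - 7 = -5, which IS divisible by 1, so compatible.
    Write x = 7 + 45·t and substitute into x ≡ 2 (mod 4): 45·t ≡ 2 − 7 = -5 (mod 4).
    Reduce coefficients mod 4: 1·t ≡ 3 (mod 4).
    So t ≡ 3 (mod 4).
    Then x = 7 + 45·3 = 142, valid modulo lcm(45, 4) = 180: x ≡ 142 (mod 180).
Verify: 142 mod 9 = 7, 142 mod 15 = 7, 142 mod 4 = 2.

x ≡ 142 (mod 180).


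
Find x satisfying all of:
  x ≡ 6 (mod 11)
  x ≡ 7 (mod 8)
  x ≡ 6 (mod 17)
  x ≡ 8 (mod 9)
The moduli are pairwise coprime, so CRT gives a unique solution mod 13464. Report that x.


Product of moduli M = 11 · 8 · 17 · 9 = 13464.
Merge one congruence at a time:
  Start: x ≡ 6 (mod 11).
  Combine with x ≡ 7 (mod 8); new modulus lcm = 88.
    Write x = 6 + 11·t and substitute into x ≡ 7 (mod 8): 11·t ≡ 7 − 6 = 1 (mod 8).
    Reduce coefficients mod 8: 3·t ≡ 1 (mod 8).
    The inverse of 3 mod 8 is 3 (since 3·3 = 9 = 1·8 + 1), so t ≡ 3·1 = 3 ≡ 3 (mod 8).
    Then x = 6 + 11·3 = 39, valid modulo lcm(11, 8) = 88: x ≡ 39 (mod 88).
  Combine with x ≡ 6 (mod 17); new modulus lcm = 1496.
    Write x = 39 + 88·t and substitute into x ≡ 6 (mod 17): 88·t ≡ 6 − 39 = -33 (mod 17).
    Reduce coefficients mod 17: 3·t ≡ 1 (mod 17).
    The inverse of 3 mod 17 is 6 (since 3·6 = 18 = 1·17 + 1), so t ≡ 6·1 = 6 ≡ 6 (mod 17).
    Then x = 39 + 88·6 = 567, valid modulo lcm(88, 17) = 1496: x ≡ 567 (mod 1496).
  Combine with x ≡ 8 (mod 9); new modulus lcm = 13464.
    Write x = 567 + 1496·t and substitute into x ≡ 8 (mod 9): 1496·t ≡ 8 − 567 = -559 (mod 9).
    Reduce coefficients mod 9: 2·t ≡ 8 (mod 9).
    The inverse of 2 mod 9 is 5 (since 2·5 = 10 = 1·9 + 1), so t ≡ 5·8 = 40 ≡ 4 (mod 9).
    Then x = 567 + 1496·4 = 6551, valid modulo lcm(1496, 9) = 13464: x ≡ 6551 (mod 13464).
Verify against each original: 6551 mod 11 = 6, 6551 mod 8 = 7, 6551 mod 17 = 6, 6551 mod 9 = 8.

x ≡ 6551 (mod 13464).


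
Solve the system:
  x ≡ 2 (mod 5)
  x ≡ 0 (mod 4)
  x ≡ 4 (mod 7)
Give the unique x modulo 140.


Moduli 5, 4, 7 are pairwise coprime; by CRT there is a unique solution modulo M = 5 · 4 · 7 = 140.
Solve pairwise, accumulating the modulus:
  Start with x ≡ 2 (mod 5).
  Combine with x ≡ 0 (mod 4): since gcd(5, 4) = 1, we get a unique residue mod 20.
    Write x = 2 + 5·t and substitute into x ≡ 0 (mod 4): 5·t ≡ 0 − 2 = -2 (mod 4).
    Reduce coefficients mod 4: 1·t ≡ 2 (mod 4).
    So t ≡ 2 (mod 4).
    Then x = 2 + 5·2 = 12, valid modulo lcm(5, 4) = 20: x ≡ 12 (mod 20).
  Combine with x ≡ 4 (mod 7): since gcd(20, 7) = 1, we get a unique residue mod 140.
    Write x = 12 + 20·t and substitute into x ≡ 4 (mod 7): 20·t ≡ 4 − 12 = -8 (mod 7).
    Reduce coefficients mod 7: 6·t ≡ 6 (mod 7).
    The inverse of 6 mod 7 is 6 (since 6·6 = 36 = 5·7 + 1), so t ≡ 6·6 = 36 ≡ 1 (mod 7).
    Then x = 12 + 20·1 = 32, valid modulo lcm(20, 7) = 140: x ≡ 32 (mod 140).
Verify: 32 mod 5 = 2 ✓, 32 mod 4 = 0 ✓, 32 mod 7 = 4 ✓.

x ≡ 32 (mod 140).


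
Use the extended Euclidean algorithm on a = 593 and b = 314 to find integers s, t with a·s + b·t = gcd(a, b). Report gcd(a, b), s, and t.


Euclidean algorithm on (593, 314) — divide until remainder is 0:
  593 = 1 · 314 + 279
  314 = 1 · 279 + 35
  279 = 7 · 35 + 34
  35 = 1 · 34 + 1
  34 = 34 · 1 + 0
gcd(593, 314) = 1.
Track Bezout coefficients alongside the remainders: start with r₀ = 593 = a·1 + b·0 (s = 1, t = 0) and r₁ = 314 = a·0 + b·1 (s = 0, t = 1); each new remainder r_{k+1} = r_{k-1} − q_k·r_k inherits s_{k+1} = s_{k-1} − q_k·s_k, t_{k+1} = t_{k-1} − q_k·t_k, so r_k = a·s_k + b·t_k at every step:
  q = 1: r = 279, s = 1 − 1·0 = 1, t = 0 − 1·1 = -1  (check: 593·1 + 314·(-1) = 279)
  q = 1: r = 35, s = 0 − 1·1 = -1, t = 1 − 1·(-1) = 2  (check: 593·(-1) + 314·2 = 35)
  q = 7: r = 34, s = 1 − 7·(-1) = 8, t = -1 − 7·2 = -15  (check: 593·8 + 314·(-15) = 34)
  q = 1: r = 1, s = -1 − 1·8 = -9, t = 2 − 1·(-15) = 17  (check: 593·(-9) + 314·17 = 1)
The row with r = 1 (the gcd) gives the Bezout coefficients s = -9, t = 17.
Result: 593 · (-9) + 314 · (17) = 1.

gcd(593, 314) = 1; s = -9, t = 17 (check: 593·(-9) + 314·17 = 1).


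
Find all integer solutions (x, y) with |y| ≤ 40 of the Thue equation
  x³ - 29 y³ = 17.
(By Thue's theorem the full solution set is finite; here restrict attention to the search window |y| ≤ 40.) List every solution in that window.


The equation is x³ - 29y³ = 17. For fixed y, x³ = 29·y³ + 17, so a solution requires the RHS to be a perfect cube.
Strategy: iterate y from -40 to 40, compute RHS = 29·y³ + 17, and check whether it is a (positive or negative) perfect cube.
Check small values of y:
  y = 0: RHS = 17 is not a perfect cube.
  y = 1: RHS = 46 is not a perfect cube.
  y = -1: RHS = -12 is not a perfect cube.
  y = 2: RHS = 249 is not a perfect cube.
  y = -2: RHS = -215 is not a perfect cube.
  y = 3: RHS = 800 is not a perfect cube.
  y = -3: RHS = -766 is not a perfect cube.
Continuing the search up to |y| = 40 finds no solutions either.
No (x, y) in the scanned range satisfies the equation.

No integer solutions with |y| ≤ 40.


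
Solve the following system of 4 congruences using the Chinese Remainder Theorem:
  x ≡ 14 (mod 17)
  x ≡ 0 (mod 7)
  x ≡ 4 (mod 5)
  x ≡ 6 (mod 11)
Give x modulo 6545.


Product of moduli M = 17 · 7 · 5 · 11 = 6545.
Merge one congruence at a time:
  Start: x ≡ 14 (mod 17).
  Combine with x ≡ 0 (mod 7); new modulus lcm = 119.
    Write x = 14 + 17·t and substitute into x ≡ 0 (mod 7): 17·t ≡ 0 − 14 = -14 (mod 7).
    Reduce coefficients mod 7: 3·t ≡ 0 (mod 7).
    The inverse of 3 mod 7 is 5 (since 3·5 = 15 = 2·7 + 1), so t ≡ 5·0 = 0 ≡ 0 (mod 7).
    Then x = 14 + 17·0 = 14, valid modulo lcm(17, 7) = 119: x ≡ 14 (mod 119).
  Combine with x ≡ 4 (mod 5); new modulus lcm = 595.
    Write x = 14 + 119·t and substitute into x ≡ 4 (mod 5): 119·t ≡ 4 − 14 = -10 (mod 5).
    Reduce coefficients mod 5: 4·t ≡ 0 (mod 5).
    The inverse of 4 mod 5 is 4 (since 4·4 = 16 = 3·5 + 1), so t ≡ 4·0 = 0 ≡ 0 (mod 5).
    Then x = 14 + 119·0 = 14, valid modulo lcm(119, 5) = 595: x ≡ 14 (mod 595).
  Combine with x ≡ 6 (mod 11); new modulus lcm = 6545.
    Write x = 14 + 595·t and substitute into x ≡ 6 (mod 11): 595·t ≡ 6 − 14 = -8 (mod 11).
    Reduce coefficients mod 11: 1·t ≡ 3 (mod 11).
    So t ≡ 3 (mod 11).
    Then x = 14 + 595·3 = 1799, valid modulo lcm(595, 11) = 6545: x ≡ 1799 (mod 6545).
Verify against each original: 1799 mod 17 = 14, 1799 mod 7 = 0, 1799 mod 5 = 4, 1799 mod 11 = 6.

x ≡ 1799 (mod 6545).


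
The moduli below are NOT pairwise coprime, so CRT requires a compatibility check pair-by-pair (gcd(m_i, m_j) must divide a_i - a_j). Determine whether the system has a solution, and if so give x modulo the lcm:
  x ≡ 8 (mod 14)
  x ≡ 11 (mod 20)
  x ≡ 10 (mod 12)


Moduli 14, 20, 12 are not pairwise coprime, so CRT works modulo lcm(m_i) when all pairwise compatibility conditions hold.
Pairwise compatibility: gcd(m_i, m_j) must divide a_i - a_j for every pair.
Merge one congruence at a time:
  Start: x ≡ 8 (mod 14).
  Combine with x ≡ 11 (mod 20): gcd(14, 20) = 2, and 11 - 8 = 3 is NOT divisible by 2.
    ⇒ system is inconsistent (no integer solution).

No solution (the system is inconsistent).


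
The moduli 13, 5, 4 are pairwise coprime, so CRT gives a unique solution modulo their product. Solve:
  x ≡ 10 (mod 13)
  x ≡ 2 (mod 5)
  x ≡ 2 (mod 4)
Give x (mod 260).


Moduli 13, 5, 4 are pairwise coprime; by CRT there is a unique solution modulo M = 13 · 5 · 4 = 260.
Solve pairwise, accumulating the modulus:
  Start with x ≡ 10 (mod 13).
  Combine with x ≡ 2 (mod 5): since gcd(13, 5) = 1, we get a unique residue mod 65.
    Write x = 10 + 13·t and substitute into x ≡ 2 (mod 5): 13·t ≡ 2 − 10 = -8 (mod 5).
    Reduce coefficients mod 5: 3·t ≡ 2 (mod 5).
    The inverse of 3 mod 5 is 2 (since 3·2 = 6 = 1·5 + 1), so t ≡ 2·2 = 4 ≡ 4 (mod 5).
    Then x = 10 + 13·4 = 62, valid modulo lcm(13, 5) = 65: x ≡ 62 (mod 65).
  Combine with x ≡ 2 (mod 4): since gcd(65, 4) = 1, we get a unique residue mod 260.
    Write x = 62 + 65·t and substitute into x ≡ 2 (mod 4): 65·t ≡ 2 − 62 = -60 (mod 4).
    Reduce coefficients mod 4: 1·t ≡ 0 (mod 4).
    So t ≡ 0 (mod 4).
    Then x = 62 + 65·0 = 62, valid modulo lcm(65, 4) = 260: x ≡ 62 (mod 260).
Verify: 62 mod 13 = 10 ✓, 62 mod 5 = 2 ✓, 62 mod 4 = 2 ✓.

x ≡ 62 (mod 260).


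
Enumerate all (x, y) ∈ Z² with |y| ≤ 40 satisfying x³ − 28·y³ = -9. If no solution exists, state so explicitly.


The equation is x³ - 28y³ = -9. For fixed y, x³ = 28·y³ − 9, so a solution requires the RHS to be a perfect cube.
Strategy: iterate y from -40 to 40, compute RHS = 28·y³ − 9, and check whether it is a (positive or negative) perfect cube.
Check small values of y:
  y = 0: RHS = -9 is not a perfect cube.
  y = 1: RHS = 19 is not a perfect cube.
  y = -1: RHS = -37 is not a perfect cube.
  y = 2: RHS = 215 is not a perfect cube.
  y = -2: RHS = -233 is not a perfect cube.
  y = 3: RHS = 747 is not a perfect cube.
  y = -3: RHS = -765 is not a perfect cube.
Continuing the search up to |y| = 40 finds no solutions either.
No (x, y) in the scanned range satisfies the equation.

No integer solutions with |y| ≤ 40.


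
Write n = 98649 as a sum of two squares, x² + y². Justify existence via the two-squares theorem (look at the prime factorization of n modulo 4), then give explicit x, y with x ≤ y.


Step 1: Factor n = 98649 = 3^2 · 97 · 113.
Step 2: Check the mod-4 condition on each prime factor: 3 ≡ 3 (mod 4), exponent 2 (must be even); 97 ≡ 1 (mod 4), exponent 1; 113 ≡ 1 (mod 4), exponent 1.
All primes ≡ 3 (mod 4) appear to even exponent (or don't appear), so by the two-squares theorem n IS expressible as a sum of two squares.
Step 3: Build a representation. Group n = k² · m with k = 3 and m = 97 · 113 = 10961 (a product of primes ≡ 1 (mod 4)); a representation of m scales to one of n via (k·x)² + (k·y)² = k²(x² + y²). Each prime p ≡ 1 (mod 4) is itself a sum of two squares; find a² by testing p − a² for a perfect square:
  97: 97 − 1² = 96, 97 − 2² = 93, 97 − 3² = 88, 97 − 4² = 81 = 9² ⇒ 97 = 4² + 9².
  113: 113 − 1² = 112, 113 − 2² = 109, 113 − 3² = 104, 113 − 4² = 97, 113 − 5² = 88, 113 − 6² = 77, 113 − 7² = 64 = 8² ⇒ 113 = 7² + 8².
  Combine using the Brahmagupta–Fibonacci identity (a² + b²)(c² + d²) = (ac − bd)² + (ad + bc)² = (ac + bd)² + (ad − bc)²:
  97 · 113 = 10961: from (4² + 9²)(7² + 8²), take (4·7 − 9·8, 4·8 + 9·7) = (28 − 72, 32 + 63) = (-44, 95); dropping signs (only squares matter) gives (44, 95); check 44² + 95² = 1936 + 9025 = 10961 ✓.
  Scale by k = 3: (3·44, 3·95) = (132, 285).
Step 4: Order so x ≤ y and verify: 132² + 285² = 17424 + 81225 = 98649 = n. ✓

n = 98649 = 132² + 285² (one valid representation with x ≤ y).


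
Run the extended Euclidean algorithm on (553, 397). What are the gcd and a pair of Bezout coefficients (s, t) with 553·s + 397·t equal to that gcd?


Euclidean algorithm on (553, 397) — divide until remainder is 0:
  553 = 1 · 397 + 156
  397 = 2 · 156 + 85
  156 = 1 · 85 + 71
  85 = 1 · 71 + 14
  71 = 5 · 14 + 1
  14 = 14 · 1 + 0
gcd(553, 397) = 1.
Track Bezout coefficients alongside the remainders: start with r₀ = 553 = a·1 + b·0 (s = 1, t = 0) and r₁ = 397 = a·0 + b·1 (s = 0, t = 1); each new remainder r_{k+1} = r_{k-1} − q_k·r_k inherits s_{k+1} = s_{k-1} − q_k·s_k, t_{k+1} = t_{k-1} − q_k·t_k, so r_k = a·s_k + b·t_k at every step:
  q = 1: r = 156, s = 1 − 1·0 = 1, t = 0 − 1·1 = -1  (check: 553·1 + 397·(-1) = 156)
  q = 2: r = 85, s = 0 − 2·1 = -2, t = 1 − 2·(-1) = 3  (check: 553·(-2) + 397·3 = 85)
  q = 1: r = 71, s = 1 − 1·(-2) = 3, t = -1 − 1·3 = -4  (check: 553·3 + 397·(-4) = 71)
  q = 1: r = 14, s = -2 − 1·3 = -5, t = 3 − 1·(-4) = 7  (check: 553·(-5) + 397·7 = 14)
  q = 5: r = 1, s = 3 − 5·(-5) = 28, t = -4 − 5·7 = -39  (check: 553·28 + 397·(-39) = 1)
The row with r = 1 (the gcd) gives the Bezout coefficients s = 28, t = -39.
Result: 553 · (28) + 397 · (-39) = 1.

gcd(553, 397) = 1; s = 28, t = -39 (check: 553·28 + 397·(-39) = 1).


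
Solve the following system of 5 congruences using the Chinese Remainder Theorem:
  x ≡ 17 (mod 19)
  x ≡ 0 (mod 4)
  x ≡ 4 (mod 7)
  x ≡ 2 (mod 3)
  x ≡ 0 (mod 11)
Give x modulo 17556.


Product of moduli M = 19 · 4 · 7 · 3 · 11 = 17556.
Merge one congruence at a time:
  Start: x ≡ 17 (mod 19).
  Combine with x ≡ 0 (mod 4); new modulus lcm = 76.
    Write x = 17 + 19·t and substitute into x ≡ 0 (mod 4): 19·t ≡ 0 − 17 = -17 (mod 4).
    Reduce coefficients mod 4: 3·t ≡ 3 (mod 4).
    The inverse of 3 mod 4 is 3 (since 3·3 = 9 = 2·4 + 1), so t ≡ 3·3 = 9 ≡ 1 (mod 4).
    Then x = 17 + 19·1 = 36, valid modulo lcm(19, 4) = 76: x ≡ 36 (mod 76).
  Combine with x ≡ 4 (mod 7); new modulus lcm = 532.
    Write x = 36 + 76·t and substitute into x ≡ 4 (mod 7): 76·t ≡ 4 − 36 = -32 (mod 7).
    Reduce coefficients mod 7: 6·t ≡ 3 (mod 7).
    The inverse of 6 mod 7 is 6 (since 6·6 = 36 = 5·7 + 1), so t ≡ 6·3 = 18 ≡ 4 (mod 7).
    Then x = 36 + 76·4 = 340, valid modulo lcm(76, 7) = 532: x ≡ 340 (mod 532).
  Combine with x ≡ 2 (mod 3); new modulus lcm = 1596.
    Write x = 340 + 532·t and substitute into x ≡ 2 (mod 3): 532·t ≡ 2 − 340 = -338 (mod 3).
    Reduce coefficients mod 3: 1·t ≡ 1 (mod 3).
    So t ≡ 1 (mod 3).
    Then x = 340 + 532·1 = 872, valid modulo lcm(532, 3) = 1596: x ≡ 872 (mod 1596).
  Combine with x ≡ 0 (mod 11); new modulus lcm = 17556.
    Write x = 872 + 1596·t and substitute into x ≡ 0 (mod 11): 1596·t ≡ 0 − 872 = -872 (mod 11).
    Reduce coefficients mod 11: 1·t ≡ 8 (mod 11).
    So t ≡ 8 (mod 11).
    Then x = 872 + 1596·8 = 13640, valid modulo lcm(1596, 11) = 17556: x ≡ 13640 (mod 17556).
Verify against each original: 13640 mod 19 = 17, 13640 mod 4 = 0, 13640 mod 7 = 4, 13640 mod 3 = 2, 13640 mod 11 = 0.

x ≡ 13640 (mod 17556).


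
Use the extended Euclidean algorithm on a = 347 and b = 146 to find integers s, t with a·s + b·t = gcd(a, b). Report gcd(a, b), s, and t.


Euclidean algorithm on (347, 146) — divide until remainder is 0:
  347 = 2 · 146 + 55
  146 = 2 · 55 + 36
  55 = 1 · 36 + 19
  36 = 1 · 19 + 17
  19 = 1 · 17 + 2
  17 = 8 · 2 + 1
  2 = 2 · 1 + 0
gcd(347, 146) = 1.
Track Bezout coefficients alongside the remainders: start with r₀ = 347 = a·1 + b·0 (s = 1, t = 0) and r₁ = 146 = a·0 + b·1 (s = 0, t = 1); each new remainder r_{k+1} = r_{k-1} − q_k·r_k inherits s_{k+1} = s_{k-1} − q_k·s_k, t_{k+1} = t_{k-1} − q_k·t_k, so r_k = a·s_k + b·t_k at every step:
  q = 2: r = 55, s = 1 − 2·0 = 1, t = 0 − 2·1 = -2  (check: 347·1 + 146·(-2) = 55)
  q = 2: r = 36, s = 0 − 2·1 = -2, t = 1 − 2·(-2) = 5  (check: 347·(-2) + 146·5 = 36)
  q = 1: r = 19, s = 1 − 1·(-2) = 3, t = -2 − 1·5 = -7  (check: 347·3 + 146·(-7) = 19)
  q = 1: r = 17, s = -2 − 1·3 = -5, t = 5 − 1·(-7) = 12  (check: 347·(-5) + 146·12 = 17)
  q = 1: r = 2, s = 3 − 1·(-5) = 8, t = -7 − 1·12 = -19  (check: 347·8 + 146·(-19) = 2)
  q = 8: r = 1, s = -5 − 8·8 = -69, t = 12 − 8·(-19) = 164  (check: 347·(-69) + 146·164 = 1)
The row with r = 1 (the gcd) gives the Bezout coefficients s = -69, t = 164.
Result: 347 · (-69) + 146 · (164) = 1.

gcd(347, 146) = 1; s = -69, t = 164 (check: 347·(-69) + 146·164 = 1).


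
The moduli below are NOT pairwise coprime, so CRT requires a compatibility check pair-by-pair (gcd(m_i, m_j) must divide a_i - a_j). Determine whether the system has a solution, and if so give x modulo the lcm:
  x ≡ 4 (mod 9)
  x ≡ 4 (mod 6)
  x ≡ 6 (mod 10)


Moduli 9, 6, 10 are not pairwise coprime, so CRT works modulo lcm(m_i) when all pairwise compatibility conditions hold.
Pairwise compatibility: gcd(m_i, m_j) must divide a_i - a_j for every pair.
Merge one congruence at a time:
  Start: x ≡ 4 (mod 9).
  Combine with x ≡ 4 (mod 6): gcd(9, 6) = 3; 4 - 4 = 0, which IS divisible by 3, so compatible.
    Write x = 4 + 9·t and substitute into x ≡ 4 (mod 6): 9·t ≡ 4 − 4 = 0 (mod 6).
    Divide the congruence (and modulus) by g = 3: 3·t ≡ 0 (mod 2).
    Reduce coefficients mod 2: 1·t ≡ 0 (mod 2).
    So t ≡ 0 (mod 2).
    Then x = 4 + 9·0 = 4, valid modulo lcm(9, 6) = 18: x ≡ 4 (mod 18).
  Combine with x ≡ 6 (mod 10): gcd(18, 10) = 2; 6 - 4 = 2, which IS divisible by 2, so compatible.
    Write x = 4 + 18·t and substitute into x ≡ 6 (mod 10): 18·t ≡ 6 − 4 = 2 (mod 10).
    Divide the congruence (and modulus) by g = 2: 9·t ≡ 1 (mod 5).
    Reduce coefficients mod 5: 4·t ≡ 1 (mod 5).
    The inverse of 4 mod 5 is 4 (since 4·4 = 16 = 3·5 + 1), so t ≡ 4·1 = 4 ≡ 4 (mod 5).
    Then x = 4 + 18·4 = 76, valid modulo lcm(18, 10) = 90: x ≡ 76 (mod 90).
Verify: 76 mod 9 = 4, 76 mod 6 = 4, 76 mod 10 = 6.

x ≡ 76 (mod 90).


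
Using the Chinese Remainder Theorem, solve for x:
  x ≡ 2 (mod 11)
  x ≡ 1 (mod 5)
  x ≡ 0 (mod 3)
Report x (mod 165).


Moduli 11, 5, 3 are pairwise coprime; by CRT there is a unique solution modulo M = 11 · 5 · 3 = 165.
Solve pairwise, accumulating the modulus:
  Start with x ≡ 2 (mod 11).
  Combine with x ≡ 1 (mod 5): since gcd(11, 5) = 1, we get a unique residue mod 55.
    Write x = 2 + 11·t and substitute into x ≡ 1 (mod 5): 11·t ≡ 1 − 2 = -1 (mod 5).
    Reduce coefficients mod 5: 1·t ≡ 4 (mod 5).
    So t ≡ 4 (mod 5).
    Then x = 2 + 11·4 = 46, valid modulo lcm(11, 5) = 55: x ≡ 46 (mod 55).
  Combine with x ≡ 0 (mod 3): since gcd(55, 3) = 1, we get a unique residue mod 165.
    Write x = 46 + 55·t and substitute into x ≡ 0 (mod 3): 55·t ≡ 0 − 46 = -46 (mod 3).
    Reduce coefficients mod 3: 1·t ≡ 2 (mod 3).
    So t ≡ 2 (mod 3).
    Then x = 46 + 55·2 = 156, valid modulo lcm(55, 3) = 165: x ≡ 156 (mod 165).
Verify: 156 mod 11 = 2 ✓, 156 mod 5 = 1 ✓, 156 mod 3 = 0 ✓.

x ≡ 156 (mod 165).


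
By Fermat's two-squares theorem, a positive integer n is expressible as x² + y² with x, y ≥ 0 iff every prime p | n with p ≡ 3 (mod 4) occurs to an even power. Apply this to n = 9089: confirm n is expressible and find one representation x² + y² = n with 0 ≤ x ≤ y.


Step 1: Factor n = 9089 = 61 · 149.
Step 2: Check the mod-4 condition on each prime factor: 61 ≡ 1 (mod 4), exponent 1; 149 ≡ 1 (mod 4), exponent 1.
All primes ≡ 3 (mod 4) appear to even exponent (or don't appear), so by the two-squares theorem n IS expressible as a sum of two squares.
Step 3: Build a representation. Here n = 61 · 149 is a product of primes ≡ 1 (mod 4). Each prime p ≡ 1 (mod 4) is itself a sum of two squares; find a² by testing p − a² for a perfect square:
  61: 61 − 1² = 60, 61 − 2² = 57, 61 − 3² = 52, 61 − 4² = 45, 61 − 5² = 36 = 6² ⇒ 61 = 5² + 6².
  149: 149 − 1² = 148, 149 − 2² = 145, 149 − 3² = 140, 149 − 4² = 133, 149 − 5² = 124, 149 − 6² = 113, 149 − 7² = 100 = 10² ⇒ 149 = 7² + 10².
  Combine using the Brahmagupta–Fibonacci identity (a² + b²)(c² + d²) = (ac − bd)² + (ad + bc)² = (ac + bd)² + (ad − bc)²:
  61 · 149 = 9089: from (5² + 6²)(7² + 10²), take (5·7 − 6·10, 5·10 + 6·7) = (35 − 60, 50 + 42) = (-25, 92); dropping signs (only squares matter) gives (25, 92); check 25² + 92² = 625 + 8464 = 9089 ✓.
Step 4: Order so x ≤ y and verify: 25² + 92² = 625 + 8464 = 9089 = n. ✓

n = 9089 = 25² + 92² (one valid representation with x ≤ y).


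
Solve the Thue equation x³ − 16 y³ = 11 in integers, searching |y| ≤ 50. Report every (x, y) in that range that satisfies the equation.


The equation is x³ - 16y³ = 11. For fixed y, x³ = 16·y³ + 11, so a solution requires the RHS to be a perfect cube.
Strategy: iterate y from -50 to 50, compute RHS = 16·y³ + 11, and check whether it is a (positive or negative) perfect cube.
Check small values of y:
  y = 0: RHS = 11 is not a perfect cube.
  y = 1: RHS = 27 = (3)³ ⇒ x = 3 works.
  y = -1: RHS = -5 is not a perfect cube.
  y = 2: RHS = 139 is not a perfect cube.
  y = -2: RHS = -117 is not a perfect cube.
  y = 3: RHS = 443 is not a perfect cube.
  y = -3: RHS = -421 is not a perfect cube.
Continuing the search up to |y| = 50 finds no further solutions beyond those listed.
Collected solutions: (3, 1).

Solutions (with |y| ≤ 50): (3, 1).


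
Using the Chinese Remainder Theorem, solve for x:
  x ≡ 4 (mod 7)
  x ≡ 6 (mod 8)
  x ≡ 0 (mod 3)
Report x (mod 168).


Moduli 7, 8, 3 are pairwise coprime; by CRT there is a unique solution modulo M = 7 · 8 · 3 = 168.
Solve pairwise, accumulating the modulus:
  Start with x ≡ 4 (mod 7).
  Combine with x ≡ 6 (mod 8): since gcd(7, 8) = 1, we get a unique residue mod 56.
    Write x = 4 + 7·t and substitute into x ≡ 6 (mod 8): 7·t ≡ 6 − 4 = 2 (mod 8).
    The inverse of 7 mod 8 is 7 (since 7·7 = 49 = 6·8 + 1), so t ≡ 7·2 = 14 ≡ 6 (mod 8).
    Then x = 4 + 7·6 = 46, valid modulo lcm(7, 8) = 56: x ≡ 46 (mod 56).
  Combine with x ≡ 0 (mod 3): since gcd(56, 3) = 1, we get a unique residue mod 168.
    Write x = 46 + 56·t and substitute into x ≡ 0 (mod 3): 56·t ≡ 0 − 46 = -46 (mod 3).
    Reduce coefficients mod 3: 2·t ≡ 2 (mod 3).
    The inverse of 2 mod 3 is 2 (since 2·2 = 4 = 1·3 + 1), so t ≡ 2·2 = 4 ≡ 1 (mod 3).
    Then x = 46 + 56·1 = 102, valid modulo lcm(56, 3) = 168: x ≡ 102 (mod 168).
Verify: 102 mod 7 = 4 ✓, 102 mod 8 = 6 ✓, 102 mod 3 = 0 ✓.

x ≡ 102 (mod 168).
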